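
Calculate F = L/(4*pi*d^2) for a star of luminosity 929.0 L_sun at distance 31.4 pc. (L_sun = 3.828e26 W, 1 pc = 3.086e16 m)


F = L / (4*pi*d^2) = 3.556e+29 / (4*pi*(9.690e+17)^2) = 3.014e-08

3.014e-08 W/m^2


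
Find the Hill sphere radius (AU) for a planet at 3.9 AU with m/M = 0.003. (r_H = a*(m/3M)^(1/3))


r_H = a * (m/3M)^(1/3) = 3.9 * (0.003/3)^(1/3) = 0.39

0.39 AU


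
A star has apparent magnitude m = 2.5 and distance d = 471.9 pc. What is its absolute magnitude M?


M = m - 5*log10(d) + 5 = 2.5 - 5*log10(471.9) + 5 = -5.8692

-5.8692


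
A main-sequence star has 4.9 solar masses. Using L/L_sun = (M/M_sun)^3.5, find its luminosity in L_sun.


L/L_sun = (M/M_sun)^3.5 = 4.9^3.5 = 260.4272

260.4272 L_sun


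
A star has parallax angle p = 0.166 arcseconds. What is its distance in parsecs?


d = 1/p = 1/0.166 = 6.0241

6.0241 pc


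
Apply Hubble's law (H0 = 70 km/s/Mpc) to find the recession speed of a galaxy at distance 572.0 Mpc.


v = H0 * d = 70 * 572.0 = 40040.0

40040.0 km/s


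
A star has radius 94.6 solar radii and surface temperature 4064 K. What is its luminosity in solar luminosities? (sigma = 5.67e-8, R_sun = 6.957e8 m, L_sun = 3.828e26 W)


R = 94.6 * 6.957e8 m = 6.581322e+10 m. L = 4*pi*R^2*sigma*T^4 = 4*pi*(6.581322e+10)^2 * 5.67e-8 * 4064^4 = 8.418486107e+29 W. L/L_sun = 8.418486107e+29 / 3.828e26 = 2199.1865

2199.1865 L_sun


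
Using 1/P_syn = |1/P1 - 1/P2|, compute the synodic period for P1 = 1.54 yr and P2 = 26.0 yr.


1/P_syn = |1/P1 - 1/P2| = |1/1.54 - 1/26.0| => P_syn = 1.637

1.637 years


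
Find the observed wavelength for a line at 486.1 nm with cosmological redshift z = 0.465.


lam_obs = lam_emit * (1 + z) = 486.1 * (1 + 0.465) = 712.1365

712.1365 nm


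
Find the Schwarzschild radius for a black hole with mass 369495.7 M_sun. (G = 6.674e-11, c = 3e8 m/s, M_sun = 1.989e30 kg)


M = 369495.7 * 1.989e30 kg = 7.349269473e+35 kg. rs = 2GM/c^2 = 2 * 6.674e-11 * 7.349269473e+35 / (3e8)^2 = 1.090e+09

1.090e+09 m


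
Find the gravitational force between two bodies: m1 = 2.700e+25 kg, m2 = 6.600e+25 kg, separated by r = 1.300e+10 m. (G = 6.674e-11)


F = G*m1*m2/r^2 = 6.674e-11 * 2.700e+25 * 6.600e+25 / (1.300e+10)^2 = 6.674e-11 * 1.782e+51 / 1.690e+20 = 7.037e+20

7.037e+20 N


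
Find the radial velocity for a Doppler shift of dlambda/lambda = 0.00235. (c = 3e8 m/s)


v = (dlambda/lambda) * c = 0.00235 * 3e8 = 705000.0

705000.0 m/s


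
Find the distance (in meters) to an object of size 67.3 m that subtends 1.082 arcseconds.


D = size / theta_rad, theta_rad = 1.082 * pi/(180*3600) = 5.246e-06, D = 1.283e+07

1.283e+07 m


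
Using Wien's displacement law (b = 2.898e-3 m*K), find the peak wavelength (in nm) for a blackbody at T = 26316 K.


lam_max = b / T = 2.898e-3 / 26316 = 1.101e-07 m = 110.1231 nm

110.1231 nm


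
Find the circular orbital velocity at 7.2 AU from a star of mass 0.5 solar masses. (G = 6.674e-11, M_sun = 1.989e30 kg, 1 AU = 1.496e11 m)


v = sqrt(GM/r) = sqrt(6.674e-11 * 9.945e+29 / 1.077e+12) = 7849.8878

7849.8878 m/s


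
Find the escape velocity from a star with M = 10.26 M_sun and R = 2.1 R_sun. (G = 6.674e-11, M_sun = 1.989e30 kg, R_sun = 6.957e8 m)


M = 10.26 * 1.989e30 kg = 2.040714e+31 kg; R = 2.1 * 6.957e8 m = 1.46097e+09 m. v_esc = sqrt(2GM/R) = sqrt(2 * 6.674e-11 * 2.040714e+31 / 1.46097e+09) = 1.365e+06

1.365e+06 m/s


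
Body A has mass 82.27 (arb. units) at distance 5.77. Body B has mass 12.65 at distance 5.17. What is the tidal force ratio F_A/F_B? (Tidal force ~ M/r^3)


Ratio = (M1/r1^3) / (M2/r2^3) = (82.27/5.77^3) / (12.65/5.17^3) = 4.6784

4.6784


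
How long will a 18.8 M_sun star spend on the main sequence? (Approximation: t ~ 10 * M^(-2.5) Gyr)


t = 10 * M^(-2.5) = 10 * 18.8^(-2.5) = 0.0065

0.0065 Gyr


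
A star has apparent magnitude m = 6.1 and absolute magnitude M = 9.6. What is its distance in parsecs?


d = 10^((m - M + 5)/5) = 10^((6.1 - 9.6 + 5)/5) = 1.9953

1.9953 pc


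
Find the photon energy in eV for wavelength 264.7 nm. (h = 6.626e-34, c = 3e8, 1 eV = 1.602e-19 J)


E = hc/lambda = 6.626e-34 * 3e8 / 2.647e-07 = 7.510e-19 J = 4.6877 eV

4.6877 eV


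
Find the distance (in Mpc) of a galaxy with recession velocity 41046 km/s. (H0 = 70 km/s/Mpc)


d = v / H0 = 41046 / 70 = 586.3714

586.3714 Mpc


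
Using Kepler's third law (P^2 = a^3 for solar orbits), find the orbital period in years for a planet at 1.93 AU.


P = a^(3/2) = 1.93^1.5 = 2.6812

2.6812 years


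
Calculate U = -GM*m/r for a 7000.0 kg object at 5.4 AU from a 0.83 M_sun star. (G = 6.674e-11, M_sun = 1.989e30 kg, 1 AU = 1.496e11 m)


M = 0.83 * 1.989e30 kg = 1.65087e+30 kg; r = 5.4 AU * 1.496e11 m/AU = 8.0784e+11 m. U = -GM*m/r = -(6.674e-11 * 1.65087e+30 * 7000.0) / 8.0784e+11 = -9.547e+11

-9.547e+11 J


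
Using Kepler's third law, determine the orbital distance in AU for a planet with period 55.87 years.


a = P^(2/3) = 55.87^(2/3) = 14.6146

14.6146 AU


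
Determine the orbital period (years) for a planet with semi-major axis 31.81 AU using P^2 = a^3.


P = a^(3/2) = 31.81^1.5 = 179.4095

179.4095 years


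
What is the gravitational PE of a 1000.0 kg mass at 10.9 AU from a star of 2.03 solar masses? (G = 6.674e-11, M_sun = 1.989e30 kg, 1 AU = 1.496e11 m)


M = 2.03 * 1.989e30 kg = 4.03767e+30 kg; r = 10.9 AU * 1.496e11 m/AU = 1.63064e+12 m. U = -GM*m/r = -(6.674e-11 * 4.03767e+30 * 1000.0) / 1.63064e+12 = -1.653e+11

-1.653e+11 J


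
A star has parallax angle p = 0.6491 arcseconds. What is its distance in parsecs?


d = 1/p = 1/0.6491 = 1.5406

1.5406 pc


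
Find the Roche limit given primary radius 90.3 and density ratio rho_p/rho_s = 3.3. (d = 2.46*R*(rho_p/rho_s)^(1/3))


d_Roche = 2.46 * 90.3 * 3.3^(1/3) = 330.7203

330.7203


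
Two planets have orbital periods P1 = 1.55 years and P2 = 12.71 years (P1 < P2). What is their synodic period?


1/P_syn = |1/P1 - 1/P2| = |1/1.55 - 1/12.71| => P_syn = 1.7653

1.7653 years


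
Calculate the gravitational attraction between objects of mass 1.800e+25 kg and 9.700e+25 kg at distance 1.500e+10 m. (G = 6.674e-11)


F = G*m1*m2/r^2 = 6.674e-11 * 1.800e+25 * 9.700e+25 / (1.500e+10)^2 = 6.674e-11 * 1.746e+51 / 2.250e+20 = 5.179e+20

5.179e+20 N


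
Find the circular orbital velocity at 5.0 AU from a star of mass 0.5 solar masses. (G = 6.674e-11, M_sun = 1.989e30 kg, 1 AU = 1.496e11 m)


v = sqrt(GM/r) = sqrt(6.674e-11 * 9.945e+29 / 7.480e+11) = 9419.8654

9419.8654 m/s


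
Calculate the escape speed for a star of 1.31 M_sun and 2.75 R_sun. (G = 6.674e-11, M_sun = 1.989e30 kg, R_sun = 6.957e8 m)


M = 1.31 * 1.989e30 kg = 2.60559e+30 kg; R = 2.75 * 6.957e8 m = 1.913175e+09 m. v_esc = sqrt(2GM/R) = sqrt(2 * 6.674e-11 * 2.60559e+30 / 1.913175e+09) = 426367.2023

426367.2023 m/s


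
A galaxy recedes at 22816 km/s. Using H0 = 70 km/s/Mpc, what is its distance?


d = v / H0 = 22816 / 70 = 325.9429

325.9429 Mpc


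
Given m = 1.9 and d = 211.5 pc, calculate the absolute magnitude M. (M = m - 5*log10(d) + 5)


M = m - 5*log10(d) + 5 = 1.9 - 5*log10(211.5) + 5 = -4.7266

-4.7266


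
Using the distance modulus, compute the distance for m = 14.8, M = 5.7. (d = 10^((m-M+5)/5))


d = 10^((m - M + 5)/5) = 10^((14.8 - 5.7 + 5)/5) = 660.6934

660.6934 pc


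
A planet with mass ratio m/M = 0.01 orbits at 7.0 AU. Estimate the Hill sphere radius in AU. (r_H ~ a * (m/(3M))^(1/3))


r_H = a * (m/3M)^(1/3) = 7.0 * (0.01/3)^(1/3) = 1.0457

1.0457 AU


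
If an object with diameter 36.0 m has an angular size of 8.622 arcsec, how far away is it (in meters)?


D = size / theta_rad, theta_rad = 8.622 * pi/(180*3600) = 4.180e-05, D = 861230.9238

861230.9238 m


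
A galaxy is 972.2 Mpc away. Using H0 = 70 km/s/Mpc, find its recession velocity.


v = H0 * d = 70 * 972.2 = 68054.0

68054.0 km/s


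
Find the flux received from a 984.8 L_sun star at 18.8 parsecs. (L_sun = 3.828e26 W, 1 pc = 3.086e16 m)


F = L / (4*pi*d^2) = 3.770e+29 / (4*pi*(5.802e+17)^2) = 8.913e-08

8.913e-08 W/m^2


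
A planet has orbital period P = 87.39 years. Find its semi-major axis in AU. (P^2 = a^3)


a = P^(2/3) = 87.39^(2/3) = 19.6928

19.6928 AU


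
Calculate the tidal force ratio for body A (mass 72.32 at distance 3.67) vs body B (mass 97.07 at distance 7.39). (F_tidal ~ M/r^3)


Ratio = (M1/r1^3) / (M2/r2^3) = (72.32/3.67^3) / (97.07/7.39^3) = 6.0829

6.0829


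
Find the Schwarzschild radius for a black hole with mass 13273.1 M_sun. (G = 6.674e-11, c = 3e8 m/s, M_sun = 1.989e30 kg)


M = 13273.1 * 1.989e30 kg = 2.64001959e+34 kg. rs = 2GM/c^2 = 2 * 6.674e-11 * 2.64001959e+34 / (3e8)^2 = 3.915e+07

3.915e+07 m


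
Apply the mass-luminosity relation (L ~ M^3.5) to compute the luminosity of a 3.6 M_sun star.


L/L_sun = (M/M_sun)^3.5 = 3.6^3.5 = 88.5235

88.5235 L_sun


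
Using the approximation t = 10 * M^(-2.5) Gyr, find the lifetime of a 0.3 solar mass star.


t = 10 * M^(-2.5) = 10 * 0.3^(-2.5) = 202.8602

202.8602 Gyr


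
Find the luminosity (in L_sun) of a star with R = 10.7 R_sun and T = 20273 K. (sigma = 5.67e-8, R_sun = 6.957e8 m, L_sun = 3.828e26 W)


R = 10.7 * 6.957e8 m = 7.44399e+09 m. L = 4*pi*R^2*sigma*T^4 = 4*pi*(7.44399e+09)^2 * 5.67e-8 * 20273^4 = 6.669243382e+30 W. L/L_sun = 6.669243382e+30 / 3.828e26 = 17422.2659

17422.2659 L_sun


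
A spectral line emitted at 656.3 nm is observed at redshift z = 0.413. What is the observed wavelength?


lam_obs = lam_emit * (1 + z) = 656.3 * (1 + 0.413) = 927.3519

927.3519 nm


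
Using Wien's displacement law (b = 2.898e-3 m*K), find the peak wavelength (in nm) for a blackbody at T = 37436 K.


lam_max = b / T = 2.898e-3 / 37436 = 7.741e-08 m = 77.4121 nm

77.4121 nm


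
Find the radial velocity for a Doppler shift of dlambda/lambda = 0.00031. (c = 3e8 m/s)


v = (dlambda/lambda) * c = 0.00031 * 3e8 = 93000.0

93000.0 m/s


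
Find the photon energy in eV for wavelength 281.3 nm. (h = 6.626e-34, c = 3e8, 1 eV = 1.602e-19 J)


E = hc/lambda = 6.626e-34 * 3e8 / 2.813e-07 = 7.066e-19 J = 4.411 eV

4.411 eV


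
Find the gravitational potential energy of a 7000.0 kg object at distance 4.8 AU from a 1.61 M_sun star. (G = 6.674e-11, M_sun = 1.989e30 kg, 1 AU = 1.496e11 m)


M = 1.61 * 1.989e30 kg = 3.20229e+30 kg; r = 4.8 AU * 1.496e11 m/AU = 7.1808e+11 m. U = -GM*m/r = -(6.674e-11 * 3.20229e+30 * 7000.0) / 7.1808e+11 = -2.083e+12

-2.083e+12 J


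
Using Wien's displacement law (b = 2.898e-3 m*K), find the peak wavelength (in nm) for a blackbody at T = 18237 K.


lam_max = b / T = 2.898e-3 / 18237 = 1.589e-07 m = 158.9077 nm

158.9077 nm


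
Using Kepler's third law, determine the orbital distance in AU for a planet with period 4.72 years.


a = P^(2/3) = 4.72^(2/3) = 2.8138

2.8138 AU


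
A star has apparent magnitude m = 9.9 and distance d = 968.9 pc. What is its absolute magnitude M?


M = m - 5*log10(d) + 5 = 9.9 - 5*log10(968.9) + 5 = -0.0314

-0.0314


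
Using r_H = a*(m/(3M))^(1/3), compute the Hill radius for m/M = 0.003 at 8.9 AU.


r_H = a * (m/3M)^(1/3) = 8.9 * (0.003/3)^(1/3) = 0.89

0.89 AU


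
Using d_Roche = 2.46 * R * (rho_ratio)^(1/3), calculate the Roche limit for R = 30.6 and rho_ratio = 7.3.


d_Roche = 2.46 * 30.6 * 7.3^(1/3) = 146.0262

146.0262


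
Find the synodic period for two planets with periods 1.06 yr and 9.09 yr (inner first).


1/P_syn = |1/P1 - 1/P2| = |1/1.06 - 1/9.09| => P_syn = 1.1999

1.1999 years


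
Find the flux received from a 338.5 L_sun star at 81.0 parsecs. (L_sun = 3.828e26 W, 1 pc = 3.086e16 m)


F = L / (4*pi*d^2) = 1.296e+29 / (4*pi*(2.500e+18)^2) = 1.650e-09

1.650e-09 W/m^2


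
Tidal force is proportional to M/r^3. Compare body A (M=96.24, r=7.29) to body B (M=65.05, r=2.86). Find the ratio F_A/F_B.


Ratio = (M1/r1^3) / (M2/r2^3) = (96.24/7.29^3) / (65.05/2.86^3) = 0.0893

0.0893


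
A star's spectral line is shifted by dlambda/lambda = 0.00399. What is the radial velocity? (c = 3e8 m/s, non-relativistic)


v = (dlambda/lambda) * c = 0.00399 * 3e8 = 1.197e+06

1.197e+06 m/s


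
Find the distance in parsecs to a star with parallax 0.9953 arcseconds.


d = 1/p = 1/0.9953 = 1.0047

1.0047 pc


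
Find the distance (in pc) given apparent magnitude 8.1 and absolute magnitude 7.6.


d = 10^((m - M + 5)/5) = 10^((8.1 - 7.6 + 5)/5) = 12.5893

12.5893 pc


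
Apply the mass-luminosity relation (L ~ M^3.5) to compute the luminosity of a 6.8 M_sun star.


L/L_sun = (M/M_sun)^3.5 = 6.8^3.5 = 819.9383

819.9383 L_sun


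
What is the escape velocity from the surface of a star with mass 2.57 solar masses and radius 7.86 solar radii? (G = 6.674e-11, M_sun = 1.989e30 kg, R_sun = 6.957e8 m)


M = 2.57 * 1.989e30 kg = 5.11173e+30 kg; R = 7.86 * 6.957e8 m = 5.468202e+09 m. v_esc = sqrt(2GM/R) = sqrt(2 * 6.674e-11 * 5.11173e+30 / 5.468202e+09) = 353239.9198

353239.9198 m/s


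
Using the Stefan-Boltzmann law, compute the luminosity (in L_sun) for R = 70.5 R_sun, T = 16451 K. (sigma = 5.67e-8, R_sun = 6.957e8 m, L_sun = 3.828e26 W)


R = 70.5 * 6.957e8 m = 4.904685e+10 m. L = 4*pi*R^2*sigma*T^4 = 4*pi*(4.904685e+10)^2 * 5.67e-8 * 16451^4 = 1.2554065e+32 W. L/L_sun = 1.2554065e+32 / 3.828e26 = 327953.6312

327953.6312 L_sun


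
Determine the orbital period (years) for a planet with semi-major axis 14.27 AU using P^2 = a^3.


P = a^(3/2) = 14.27^1.5 = 53.9059

53.9059 years


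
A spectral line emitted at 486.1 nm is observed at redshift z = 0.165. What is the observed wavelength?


lam_obs = lam_emit * (1 + z) = 486.1 * (1 + 0.165) = 566.3065

566.3065 nm


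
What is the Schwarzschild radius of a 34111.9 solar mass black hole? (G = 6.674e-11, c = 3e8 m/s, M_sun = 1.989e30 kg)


M = 34111.9 * 1.989e30 kg = 6.78485691e+34 kg. rs = 2GM/c^2 = 2 * 6.674e-11 * 6.78485691e+34 / (3e8)^2 = 1.006e+08

1.006e+08 m


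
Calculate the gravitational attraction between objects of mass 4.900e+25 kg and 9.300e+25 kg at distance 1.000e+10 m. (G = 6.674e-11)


F = G*m1*m2/r^2 = 6.674e-11 * 4.900e+25 * 9.300e+25 / (1.000e+10)^2 = 6.674e-11 * 4.557e+51 / 1.000e+20 = 3.041e+21

3.041e+21 N


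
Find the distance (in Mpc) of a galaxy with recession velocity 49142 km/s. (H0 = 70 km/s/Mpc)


d = v / H0 = 49142 / 70 = 702.0286

702.0286 Mpc


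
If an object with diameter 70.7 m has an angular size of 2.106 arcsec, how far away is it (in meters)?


D = size / theta_rad, theta_rad = 2.106 * pi/(180*3600) = 1.021e-05, D = 6.924e+06

6.924e+06 m


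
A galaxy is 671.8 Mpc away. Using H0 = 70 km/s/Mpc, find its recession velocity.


v = H0 * d = 70 * 671.8 = 47026.0

47026.0 km/s


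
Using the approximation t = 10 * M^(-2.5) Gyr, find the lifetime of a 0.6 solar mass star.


t = 10 * M^(-2.5) = 10 * 0.6^(-2.5) = 35.861

35.861 Gyr


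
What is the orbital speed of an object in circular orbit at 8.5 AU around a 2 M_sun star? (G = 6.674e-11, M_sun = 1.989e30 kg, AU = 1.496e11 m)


v = sqrt(GM/r) = sqrt(6.674e-11 * 3.978e+30 / 1.272e+12) = 14449.4139

14449.4139 m/s


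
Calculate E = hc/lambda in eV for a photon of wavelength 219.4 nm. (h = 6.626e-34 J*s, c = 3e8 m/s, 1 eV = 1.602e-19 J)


E = hc/lambda = 6.626e-34 * 3e8 / 2.194e-07 = 9.060e-19 J = 5.6555 eV

5.6555 eV


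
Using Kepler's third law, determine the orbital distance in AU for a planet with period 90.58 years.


a = P^(2/3) = 90.58^(2/3) = 20.1692

20.1692 AU


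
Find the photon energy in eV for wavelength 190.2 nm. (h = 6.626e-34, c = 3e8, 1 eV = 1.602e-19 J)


E = hc/lambda = 6.626e-34 * 3e8 / 1.902e-07 = 1.045e-18 J = 6.5238 eV

6.5238 eV


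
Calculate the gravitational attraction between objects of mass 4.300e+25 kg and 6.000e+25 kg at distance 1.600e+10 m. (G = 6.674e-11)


F = G*m1*m2/r^2 = 6.674e-11 * 4.300e+25 * 6.000e+25 / (1.600e+10)^2 = 6.674e-11 * 2.580e+51 / 2.560e+20 = 6.726e+20

6.726e+20 N


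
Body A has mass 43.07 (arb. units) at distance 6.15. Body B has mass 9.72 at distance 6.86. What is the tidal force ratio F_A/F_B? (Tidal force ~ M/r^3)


Ratio = (M1/r1^3) / (M2/r2^3) = (43.07/6.15^3) / (9.72/6.86^3) = 6.1497

6.1497


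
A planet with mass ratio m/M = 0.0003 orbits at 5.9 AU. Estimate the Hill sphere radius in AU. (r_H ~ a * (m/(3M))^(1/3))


r_H = a * (m/3M)^(1/3) = 5.9 * (0.0003/3)^(1/3) = 0.2739

0.2739 AU


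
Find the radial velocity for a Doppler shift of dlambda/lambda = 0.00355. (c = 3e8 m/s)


v = (dlambda/lambda) * c = 0.00355 * 3e8 = 1.065e+06

1.065e+06 m/s


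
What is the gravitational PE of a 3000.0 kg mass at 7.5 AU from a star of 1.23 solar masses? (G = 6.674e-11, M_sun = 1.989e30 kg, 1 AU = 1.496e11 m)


M = 1.23 * 1.989e30 kg = 2.44647e+30 kg; r = 7.5 AU * 1.496e11 m/AU = 1.122e+12 m. U = -GM*m/r = -(6.674e-11 * 2.44647e+30 * 3000.0) / 1.122e+12 = -4.366e+11

-4.366e+11 J


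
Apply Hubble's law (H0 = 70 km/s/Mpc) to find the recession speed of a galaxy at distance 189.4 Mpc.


v = H0 * d = 70 * 189.4 = 13258.0

13258.0 km/s


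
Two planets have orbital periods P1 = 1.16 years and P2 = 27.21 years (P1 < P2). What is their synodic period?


1/P_syn = |1/P1 - 1/P2| = |1/1.16 - 1/27.21| => P_syn = 1.2117

1.2117 years


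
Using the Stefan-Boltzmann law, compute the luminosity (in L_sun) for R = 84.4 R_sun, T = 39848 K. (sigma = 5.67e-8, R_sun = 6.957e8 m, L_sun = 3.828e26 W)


R = 84.4 * 6.957e8 m = 5.871708e+10 m. L = 4*pi*R^2*sigma*T^4 = 4*pi*(5.871708e+10)^2 * 5.67e-8 * 39848^4 = 6.193668224e+33 W. L/L_sun = 6.193668224e+33 / 3.828e26 = 1.618e+07

1.618e+07 L_sun


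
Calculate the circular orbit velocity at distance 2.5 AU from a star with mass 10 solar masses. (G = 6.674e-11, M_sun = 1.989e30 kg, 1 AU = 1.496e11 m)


v = sqrt(GM/r) = sqrt(6.674e-11 * 1.989e+31 / 3.740e+11) = 59576.4597

59576.4597 m/s


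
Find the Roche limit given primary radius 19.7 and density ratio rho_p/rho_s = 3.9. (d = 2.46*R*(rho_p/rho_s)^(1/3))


d_Roche = 2.46 * 19.7 * 3.9^(1/3) = 76.2821

76.2821


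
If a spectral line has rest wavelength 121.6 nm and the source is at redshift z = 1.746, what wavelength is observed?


lam_obs = lam_emit * (1 + z) = 121.6 * (1 + 1.746) = 333.9136

333.9136 nm


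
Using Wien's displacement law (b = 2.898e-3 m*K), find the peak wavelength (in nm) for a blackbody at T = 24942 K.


lam_max = b / T = 2.898e-3 / 24942 = 1.162e-07 m = 116.1896 nm

116.1896 nm


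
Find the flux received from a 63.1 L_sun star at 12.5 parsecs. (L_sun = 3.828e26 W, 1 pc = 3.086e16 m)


F = L / (4*pi*d^2) = 2.415e+28 / (4*pi*(3.858e+17)^2) = 1.292e-08

1.292e-08 W/m^2


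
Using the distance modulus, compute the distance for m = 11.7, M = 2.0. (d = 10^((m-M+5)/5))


d = 10^((m - M + 5)/5) = 10^((11.7 - 2.0 + 5)/5) = 870.9636

870.9636 pc


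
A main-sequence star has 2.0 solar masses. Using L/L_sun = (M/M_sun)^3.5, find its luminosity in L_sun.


L/L_sun = (M/M_sun)^3.5 = 2.0^3.5 = 11.3137

11.3137 L_sun


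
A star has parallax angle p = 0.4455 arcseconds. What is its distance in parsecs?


d = 1/p = 1/0.4455 = 2.2447

2.2447 pc


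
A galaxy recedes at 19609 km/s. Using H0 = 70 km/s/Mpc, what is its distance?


d = v / H0 = 19609 / 70 = 280.1286

280.1286 Mpc


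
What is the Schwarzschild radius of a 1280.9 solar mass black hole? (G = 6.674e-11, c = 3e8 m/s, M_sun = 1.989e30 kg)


M = 1280.9 * 1.989e30 kg = 2.5477101e+33 kg. rs = 2GM/c^2 = 2 * 6.674e-11 * 2.5477101e+33 / (3e8)^2 = 3.779e+06

3.779e+06 m


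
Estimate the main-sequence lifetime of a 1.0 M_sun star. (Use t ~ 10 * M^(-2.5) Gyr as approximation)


t = 10 * M^(-2.5) = 10 * 1.0^(-2.5) = 10.0

10.0 Gyr


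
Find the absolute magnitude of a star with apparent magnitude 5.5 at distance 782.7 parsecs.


M = m - 5*log10(d) + 5 = 5.5 - 5*log10(782.7) + 5 = -3.968

-3.968


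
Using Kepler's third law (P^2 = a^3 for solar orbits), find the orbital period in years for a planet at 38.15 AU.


P = a^(3/2) = 38.15^1.5 = 235.6361

235.6361 years


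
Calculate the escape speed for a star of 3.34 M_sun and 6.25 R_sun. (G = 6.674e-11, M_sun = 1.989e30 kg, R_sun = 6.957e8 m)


M = 3.34 * 1.989e30 kg = 6.64326e+30 kg; R = 6.25 * 6.957e8 m = 4.348125e+09 m. v_esc = sqrt(2GM/R) = sqrt(2 * 6.674e-11 * 6.64326e+30 / 4.348125e+09) = 451593.5326

451593.5326 m/s


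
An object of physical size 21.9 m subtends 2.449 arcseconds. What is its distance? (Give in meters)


D = size / theta_rad, theta_rad = 2.449 * pi/(180*3600) = 1.187e-05, D = 1.845e+06

1.845e+06 m


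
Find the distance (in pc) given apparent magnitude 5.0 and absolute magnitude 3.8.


d = 10^((m - M + 5)/5) = 10^((5.0 - 3.8 + 5)/5) = 17.378

17.378 pc


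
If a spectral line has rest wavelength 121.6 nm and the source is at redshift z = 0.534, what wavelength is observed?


lam_obs = lam_emit * (1 + z) = 121.6 * (1 + 0.534) = 186.5344

186.5344 nm


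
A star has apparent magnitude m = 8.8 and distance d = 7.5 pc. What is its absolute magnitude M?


M = m - 5*log10(d) + 5 = 8.8 - 5*log10(7.5) + 5 = 9.4247

9.4247


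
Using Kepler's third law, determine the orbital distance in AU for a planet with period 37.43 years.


a = P^(2/3) = 37.43^(2/3) = 11.1896

11.1896 AU


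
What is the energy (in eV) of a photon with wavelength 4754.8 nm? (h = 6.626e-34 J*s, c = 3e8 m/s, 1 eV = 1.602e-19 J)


E = hc/lambda = 6.626e-34 * 3e8 / 4.755e-06 = 4.181e-20 J = 0.261 eV

0.261 eV


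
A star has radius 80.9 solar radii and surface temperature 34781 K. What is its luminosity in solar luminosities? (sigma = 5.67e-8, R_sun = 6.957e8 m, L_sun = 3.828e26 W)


R = 80.9 * 6.957e8 m = 5.628213e+10 m. L = 4*pi*R^2*sigma*T^4 = 4*pi*(5.628213e+10)^2 * 5.67e-8 * 34781^4 = 3.302951757e+33 W. L/L_sun = 3.302951757e+33 / 3.828e26 = 8.628e+06

8.628e+06 L_sun


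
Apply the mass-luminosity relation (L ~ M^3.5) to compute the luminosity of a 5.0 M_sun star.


L/L_sun = (M/M_sun)^3.5 = 5.0^3.5 = 279.5085

279.5085 L_sun


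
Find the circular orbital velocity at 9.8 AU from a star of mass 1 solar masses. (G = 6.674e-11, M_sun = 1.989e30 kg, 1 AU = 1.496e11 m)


v = sqrt(GM/r) = sqrt(6.674e-11 * 1.989e+30 / 1.466e+12) = 9515.501

9515.501 m/s


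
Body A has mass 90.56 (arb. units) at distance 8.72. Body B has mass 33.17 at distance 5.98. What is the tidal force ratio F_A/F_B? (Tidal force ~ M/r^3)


Ratio = (M1/r1^3) / (M2/r2^3) = (90.56/8.72^3) / (33.17/5.98^3) = 0.8805

0.8805


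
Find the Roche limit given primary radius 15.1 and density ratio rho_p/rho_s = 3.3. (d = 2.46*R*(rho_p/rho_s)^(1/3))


d_Roche = 2.46 * 15.1 * 3.3^(1/3) = 55.3032

55.3032


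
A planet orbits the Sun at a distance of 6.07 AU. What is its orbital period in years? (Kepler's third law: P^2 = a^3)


P = a^(3/2) = 6.07^1.5 = 14.9549

14.9549 years


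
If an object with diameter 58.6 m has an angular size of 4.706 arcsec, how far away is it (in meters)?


D = size / theta_rad, theta_rad = 4.706 * pi/(180*3600) = 2.282e-05, D = 2.568e+06

2.568e+06 m


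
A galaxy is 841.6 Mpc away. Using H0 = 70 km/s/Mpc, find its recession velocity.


v = H0 * d = 70 * 841.6 = 58912.0

58912.0 km/s


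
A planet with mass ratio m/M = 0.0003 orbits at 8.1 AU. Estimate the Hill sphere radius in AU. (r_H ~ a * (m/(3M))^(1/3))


r_H = a * (m/3M)^(1/3) = 8.1 * (0.0003/3)^(1/3) = 0.376

0.376 AU


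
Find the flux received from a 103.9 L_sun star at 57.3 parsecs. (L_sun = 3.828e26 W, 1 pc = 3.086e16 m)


F = L / (4*pi*d^2) = 3.977e+28 / (4*pi*(1.768e+18)^2) = 1.012e-09

1.012e-09 W/m^2


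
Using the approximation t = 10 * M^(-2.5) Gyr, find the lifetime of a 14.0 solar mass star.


t = 10 * M^(-2.5) = 10 * 14.0^(-2.5) = 0.0136

0.0136 Gyr


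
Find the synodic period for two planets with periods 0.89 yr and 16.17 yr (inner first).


1/P_syn = |1/P1 - 1/P2| = |1/0.89 - 1/16.17| => P_syn = 0.9418

0.9418 years


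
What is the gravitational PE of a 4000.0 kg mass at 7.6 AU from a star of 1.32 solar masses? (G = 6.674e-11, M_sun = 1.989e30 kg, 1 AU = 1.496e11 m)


M = 1.32 * 1.989e30 kg = 2.62548e+30 kg; r = 7.6 AU * 1.496e11 m/AU = 1.13696e+12 m. U = -GM*m/r = -(6.674e-11 * 2.62548e+30 * 4000.0) / 1.13696e+12 = -6.165e+11

-6.165e+11 J


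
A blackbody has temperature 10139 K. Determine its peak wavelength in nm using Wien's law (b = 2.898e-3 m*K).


lam_max = b / T = 2.898e-3 / 10139 = 2.858e-07 m = 285.827 nm

285.827 nm


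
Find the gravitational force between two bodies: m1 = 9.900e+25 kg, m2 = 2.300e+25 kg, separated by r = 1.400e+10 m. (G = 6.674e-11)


F = G*m1*m2/r^2 = 6.674e-11 * 9.900e+25 * 2.300e+25 / (1.400e+10)^2 = 6.674e-11 * 2.277e+51 / 1.960e+20 = 7.753e+20

7.753e+20 N


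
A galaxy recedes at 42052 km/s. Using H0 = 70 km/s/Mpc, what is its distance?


d = v / H0 = 42052 / 70 = 600.7429

600.7429 Mpc


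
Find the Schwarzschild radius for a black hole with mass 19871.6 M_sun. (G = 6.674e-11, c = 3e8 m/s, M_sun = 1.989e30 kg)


M = 19871.6 * 1.989e30 kg = 3.95246124e+34 kg. rs = 2GM/c^2 = 2 * 6.674e-11 * 3.95246124e+34 / (3e8)^2 = 5.862e+07

5.862e+07 m


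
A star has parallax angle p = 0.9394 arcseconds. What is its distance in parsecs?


d = 1/p = 1/0.9394 = 1.0645

1.0645 pc


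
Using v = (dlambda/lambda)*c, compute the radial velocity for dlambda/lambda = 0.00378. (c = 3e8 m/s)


v = (dlambda/lambda) * c = 0.00378 * 3e8 = 1.134e+06

1.134e+06 m/s


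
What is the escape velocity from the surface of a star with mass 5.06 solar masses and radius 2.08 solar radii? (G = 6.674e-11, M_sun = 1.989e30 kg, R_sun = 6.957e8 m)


M = 5.06 * 1.989e30 kg = 1.006434e+31 kg; R = 2.08 * 6.957e8 m = 1.447056e+09 m. v_esc = sqrt(2GM/R) = sqrt(2 * 6.674e-11 * 1.006434e+31 / 1.447056e+09) = 963514.1118

963514.1118 m/s


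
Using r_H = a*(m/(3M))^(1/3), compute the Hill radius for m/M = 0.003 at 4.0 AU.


r_H = a * (m/3M)^(1/3) = 4.0 * (0.003/3)^(1/3) = 0.4

0.4 AU


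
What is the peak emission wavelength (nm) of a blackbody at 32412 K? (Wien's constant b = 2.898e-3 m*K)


lam_max = b / T = 2.898e-3 / 32412 = 8.941e-08 m = 89.4113 nm

89.4113 nm


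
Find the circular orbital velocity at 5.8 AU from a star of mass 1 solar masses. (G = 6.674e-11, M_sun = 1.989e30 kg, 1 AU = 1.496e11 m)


v = sqrt(GM/r) = sqrt(6.674e-11 * 1.989e+30 / 8.677e+11) = 12368.8892

12368.8892 m/s


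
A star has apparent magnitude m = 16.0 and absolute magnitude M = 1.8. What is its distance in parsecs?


d = 10^((m - M + 5)/5) = 10^((16.0 - 1.8 + 5)/5) = 6918.3097

6918.3097 pc


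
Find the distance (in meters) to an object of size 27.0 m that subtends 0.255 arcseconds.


D = size / theta_rad, theta_rad = 0.255 * pi/(180*3600) = 1.236e-06, D = 2.184e+07

2.184e+07 m


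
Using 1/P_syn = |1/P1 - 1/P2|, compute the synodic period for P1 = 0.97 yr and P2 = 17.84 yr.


1/P_syn = |1/P1 - 1/P2| = |1/0.97 - 1/17.84| => P_syn = 1.0258

1.0258 years


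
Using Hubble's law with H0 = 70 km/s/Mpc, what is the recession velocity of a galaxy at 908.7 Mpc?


v = H0 * d = 70 * 908.7 = 63609.0

63609.0 km/s


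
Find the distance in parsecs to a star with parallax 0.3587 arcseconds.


d = 1/p = 1/0.3587 = 2.7878

2.7878 pc


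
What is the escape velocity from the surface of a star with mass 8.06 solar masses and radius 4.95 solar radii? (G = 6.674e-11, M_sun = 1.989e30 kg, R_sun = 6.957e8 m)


M = 8.06 * 1.989e30 kg = 1.603134e+31 kg; R = 4.95 * 6.957e8 m = 3.443715e+09 m. v_esc = sqrt(2GM/R) = sqrt(2 * 6.674e-11 * 1.603134e+31 / 3.443715e+09) = 788278.0078

788278.0078 m/s


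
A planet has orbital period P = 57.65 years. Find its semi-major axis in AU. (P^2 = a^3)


a = P^(2/3) = 57.65^(2/3) = 14.9233

14.9233 AU


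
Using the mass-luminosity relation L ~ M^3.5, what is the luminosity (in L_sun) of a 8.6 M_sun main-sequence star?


L/L_sun = (M/M_sun)^3.5 = 8.6^3.5 = 1865.2823

1865.2823 L_sun


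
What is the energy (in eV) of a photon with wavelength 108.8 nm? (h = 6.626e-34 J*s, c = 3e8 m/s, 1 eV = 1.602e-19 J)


E = hc/lambda = 6.626e-34 * 3e8 / 1.088e-07 = 1.827e-18 J = 11.4046 eV

11.4046 eV


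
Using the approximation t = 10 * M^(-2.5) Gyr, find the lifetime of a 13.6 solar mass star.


t = 10 * M^(-2.5) = 10 * 13.6^(-2.5) = 0.0147

0.0147 Gyr


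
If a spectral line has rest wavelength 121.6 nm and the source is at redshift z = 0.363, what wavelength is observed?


lam_obs = lam_emit * (1 + z) = 121.6 * (1 + 0.363) = 165.7408

165.7408 nm


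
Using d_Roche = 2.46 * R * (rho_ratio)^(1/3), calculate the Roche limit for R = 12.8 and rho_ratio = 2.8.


d_Roche = 2.46 * 12.8 * 2.8^(1/3) = 44.3811

44.3811


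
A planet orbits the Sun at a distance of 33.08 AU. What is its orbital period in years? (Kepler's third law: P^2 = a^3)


P = a^(3/2) = 33.08^1.5 = 190.2603

190.2603 years


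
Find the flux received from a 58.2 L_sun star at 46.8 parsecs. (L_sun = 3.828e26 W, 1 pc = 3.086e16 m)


F = L / (4*pi*d^2) = 2.228e+28 / (4*pi*(1.444e+18)^2) = 8.500e-10

8.500e-10 W/m^2


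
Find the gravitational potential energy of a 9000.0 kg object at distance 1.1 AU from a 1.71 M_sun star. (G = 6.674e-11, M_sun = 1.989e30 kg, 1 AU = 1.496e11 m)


M = 1.71 * 1.989e30 kg = 3.40119e+30 kg; r = 1.1 AU * 1.496e11 m/AU = 1.6456e+11 m. U = -GM*m/r = -(6.674e-11 * 3.40119e+30 * 9000.0) / 1.6456e+11 = -1.241e+13

-1.241e+13 J


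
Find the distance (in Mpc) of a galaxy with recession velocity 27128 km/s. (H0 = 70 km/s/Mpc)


d = v / H0 = 27128 / 70 = 387.5429

387.5429 Mpc


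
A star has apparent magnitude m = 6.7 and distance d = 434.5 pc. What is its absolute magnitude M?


M = m - 5*log10(d) + 5 = 6.7 - 5*log10(434.5) + 5 = -1.4899

-1.4899


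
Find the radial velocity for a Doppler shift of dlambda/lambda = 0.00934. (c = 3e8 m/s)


v = (dlambda/lambda) * c = 0.00934 * 3e8 = 2.802e+06

2.802e+06 m/s


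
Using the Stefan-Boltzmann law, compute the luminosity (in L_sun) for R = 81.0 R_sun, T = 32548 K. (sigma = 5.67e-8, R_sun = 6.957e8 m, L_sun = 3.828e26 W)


R = 81.0 * 6.957e8 m = 5.63517e+10 m. L = 4*pi*R^2*sigma*T^4 = 4*pi*(5.63517e+10)^2 * 5.67e-8 * 32548^4 = 2.539242607e+33 W. L/L_sun = 2.539242607e+33 / 3.828e26 = 6.633e+06

6.633e+06 L_sun


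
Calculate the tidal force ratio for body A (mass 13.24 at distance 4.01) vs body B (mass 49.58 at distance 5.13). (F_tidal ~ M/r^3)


Ratio = (M1/r1^3) / (M2/r2^3) = (13.24/4.01^3) / (49.58/5.13^3) = 0.5591

0.5591


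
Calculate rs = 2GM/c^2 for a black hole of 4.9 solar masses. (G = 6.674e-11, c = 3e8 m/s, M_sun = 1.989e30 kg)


M = 4.9 * 1.989e30 kg = 9.7461e+30 kg. rs = 2GM/c^2 = 2 * 6.674e-11 * 9.7461e+30 / (3e8)^2 = 14454.5492

14454.5492 m


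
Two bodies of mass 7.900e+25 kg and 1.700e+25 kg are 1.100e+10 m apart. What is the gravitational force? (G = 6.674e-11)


F = G*m1*m2/r^2 = 6.674e-11 * 7.900e+25 * 1.700e+25 / (1.100e+10)^2 = 6.674e-11 * 1.343e+51 / 1.210e+20 = 7.408e+20

7.408e+20 N


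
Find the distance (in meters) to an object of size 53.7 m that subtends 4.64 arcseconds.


D = size / theta_rad, theta_rad = 4.64 * pi/(180*3600) = 2.250e-05, D = 2.387e+06

2.387e+06 m


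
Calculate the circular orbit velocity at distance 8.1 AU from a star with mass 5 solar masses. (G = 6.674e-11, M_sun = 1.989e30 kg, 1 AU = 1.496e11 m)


v = sqrt(GM/r) = sqrt(6.674e-11 * 9.945e+30 / 1.212e+12) = 23403.8437

23403.8437 m/s


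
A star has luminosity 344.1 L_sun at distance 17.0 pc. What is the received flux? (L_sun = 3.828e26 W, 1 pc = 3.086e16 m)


F = L / (4*pi*d^2) = 1.317e+29 / (4*pi*(5.246e+17)^2) = 3.809e-08

3.809e-08 W/m^2


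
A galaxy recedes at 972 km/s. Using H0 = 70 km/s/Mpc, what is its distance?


d = v / H0 = 972 / 70 = 13.8857

13.8857 Mpc


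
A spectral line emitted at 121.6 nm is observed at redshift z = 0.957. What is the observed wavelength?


lam_obs = lam_emit * (1 + z) = 121.6 * (1 + 0.957) = 237.9712

237.9712 nm


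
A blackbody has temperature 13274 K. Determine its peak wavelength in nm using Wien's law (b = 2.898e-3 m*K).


lam_max = b / T = 2.898e-3 / 13274 = 2.183e-07 m = 218.3215 nm

218.3215 nm


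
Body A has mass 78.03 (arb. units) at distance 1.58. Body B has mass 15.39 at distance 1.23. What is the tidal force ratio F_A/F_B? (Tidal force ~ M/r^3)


Ratio = (M1/r1^3) / (M2/r2^3) = (78.03/1.58^3) / (15.39/1.23^3) = 2.392

2.392


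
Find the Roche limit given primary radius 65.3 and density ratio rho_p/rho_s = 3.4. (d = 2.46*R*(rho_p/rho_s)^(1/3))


d_Roche = 2.46 * 65.3 * 3.4^(1/3) = 241.5505

241.5505


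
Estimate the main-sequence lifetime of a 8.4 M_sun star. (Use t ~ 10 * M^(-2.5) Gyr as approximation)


t = 10 * M^(-2.5) = 10 * 8.4^(-2.5) = 0.0489

0.0489 Gyr


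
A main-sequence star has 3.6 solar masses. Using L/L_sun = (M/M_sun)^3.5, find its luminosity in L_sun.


L/L_sun = (M/M_sun)^3.5 = 3.6^3.5 = 88.5235

88.5235 L_sun


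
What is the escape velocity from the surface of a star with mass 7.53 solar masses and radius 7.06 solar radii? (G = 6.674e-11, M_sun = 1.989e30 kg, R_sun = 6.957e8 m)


M = 7.53 * 1.989e30 kg = 1.497717e+31 kg; R = 7.06 * 6.957e8 m = 4.911642e+09 m. v_esc = sqrt(2GM/R) = sqrt(2 * 6.674e-11 * 1.497717e+31 / 4.911642e+09) = 637983.7639

637983.7639 m/s


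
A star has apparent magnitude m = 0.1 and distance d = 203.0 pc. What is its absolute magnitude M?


M = m - 5*log10(d) + 5 = 0.1 - 5*log10(203.0) + 5 = -6.4375

-6.4375


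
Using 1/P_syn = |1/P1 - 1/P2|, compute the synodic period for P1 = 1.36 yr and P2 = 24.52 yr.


1/P_syn = |1/P1 - 1/P2| = |1/1.36 - 1/24.52| => P_syn = 1.4399

1.4399 years


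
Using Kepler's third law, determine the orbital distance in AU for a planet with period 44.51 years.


a = P^(2/3) = 44.51^(2/3) = 12.5595

12.5595 AU


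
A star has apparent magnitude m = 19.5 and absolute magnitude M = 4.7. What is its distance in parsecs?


d = 10^((m - M + 5)/5) = 10^((19.5 - 4.7 + 5)/5) = 9120.1084

9120.1084 pc


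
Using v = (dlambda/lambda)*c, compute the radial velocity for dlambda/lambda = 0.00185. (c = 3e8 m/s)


v = (dlambda/lambda) * c = 0.00185 * 3e8 = 555000.0

555000.0 m/s


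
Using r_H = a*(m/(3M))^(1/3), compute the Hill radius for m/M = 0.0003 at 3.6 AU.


r_H = a * (m/3M)^(1/3) = 3.6 * (0.0003/3)^(1/3) = 0.1671

0.1671 AU


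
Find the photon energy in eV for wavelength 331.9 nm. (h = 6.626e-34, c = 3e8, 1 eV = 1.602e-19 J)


E = hc/lambda = 6.626e-34 * 3e8 / 3.319e-07 = 5.989e-19 J = 3.7385 eV

3.7385 eV


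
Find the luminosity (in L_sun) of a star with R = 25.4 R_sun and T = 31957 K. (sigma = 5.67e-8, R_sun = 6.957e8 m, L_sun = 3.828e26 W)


R = 25.4 * 6.957e8 m = 1.767078e+10 m. L = 4*pi*R^2*sigma*T^4 = 4*pi*(1.767078e+10)^2 * 5.67e-8 * 31957^4 = 2.320429476e+32 W. L/L_sun = 2.320429476e+32 / 3.828e26 = 606172.7993

606172.7993 L_sun


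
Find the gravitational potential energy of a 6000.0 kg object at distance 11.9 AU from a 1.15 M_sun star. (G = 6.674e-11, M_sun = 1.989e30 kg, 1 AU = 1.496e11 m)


M = 1.15 * 1.989e30 kg = 2.28735e+30 kg; r = 11.9 AU * 1.496e11 m/AU = 1.78024e+12 m. U = -GM*m/r = -(6.674e-11 * 2.28735e+30 * 6000.0) / 1.78024e+12 = -5.145e+11

-5.145e+11 J


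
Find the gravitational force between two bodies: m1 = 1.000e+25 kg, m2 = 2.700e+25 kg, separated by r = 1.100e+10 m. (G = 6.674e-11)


F = G*m1*m2/r^2 = 6.674e-11 * 1.000e+25 * 2.700e+25 / (1.100e+10)^2 = 6.674e-11 * 2.700e+50 / 1.210e+20 = 1.489e+20

1.489e+20 N


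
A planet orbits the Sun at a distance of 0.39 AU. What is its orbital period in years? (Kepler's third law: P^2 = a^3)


P = a^(3/2) = 0.39^1.5 = 0.2436

0.2436 years


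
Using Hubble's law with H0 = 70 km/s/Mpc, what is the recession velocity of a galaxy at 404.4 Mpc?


v = H0 * d = 70 * 404.4 = 28308.0

28308.0 km/s


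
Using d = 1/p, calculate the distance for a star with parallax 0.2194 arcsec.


d = 1/p = 1/0.2194 = 4.5579

4.5579 pc


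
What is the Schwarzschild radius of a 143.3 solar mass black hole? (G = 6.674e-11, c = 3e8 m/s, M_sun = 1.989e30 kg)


M = 143.3 * 1.989e30 kg = 2.850237e+32 kg. rs = 2GM/c^2 = 2 * 6.674e-11 * 2.850237e+32 / (3e8)^2 = 422721.8164

422721.8164 m


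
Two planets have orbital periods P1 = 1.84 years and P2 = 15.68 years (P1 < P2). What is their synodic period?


1/P_syn = |1/P1 - 1/P2| = |1/1.84 - 1/15.68| => P_syn = 2.0846

2.0846 years


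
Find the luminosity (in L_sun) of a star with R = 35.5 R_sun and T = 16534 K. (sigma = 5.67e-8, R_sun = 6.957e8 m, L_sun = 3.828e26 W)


R = 35.5 * 6.957e8 m = 2.469735e+10 m. L = 4*pi*R^2*sigma*T^4 = 4*pi*(2.469735e+10)^2 * 5.67e-8 * 16534^4 = 3.247920339e+31 W. L/L_sun = 3.247920339e+31 / 3.828e26 = 84846.4038

84846.4038 L_sun


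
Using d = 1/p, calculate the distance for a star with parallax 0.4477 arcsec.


d = 1/p = 1/0.4477 = 2.2336

2.2336 pc


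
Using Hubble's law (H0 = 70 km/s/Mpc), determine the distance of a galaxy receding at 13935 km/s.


d = v / H0 = 13935 / 70 = 199.0714

199.0714 Mpc


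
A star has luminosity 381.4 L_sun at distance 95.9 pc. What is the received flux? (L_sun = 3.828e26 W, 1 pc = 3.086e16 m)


F = L / (4*pi*d^2) = 1.460e+29 / (4*pi*(2.959e+18)^2) = 1.327e-09

1.327e-09 W/m^2


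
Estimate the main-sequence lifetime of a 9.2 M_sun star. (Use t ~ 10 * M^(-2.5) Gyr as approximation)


t = 10 * M^(-2.5) = 10 * 9.2^(-2.5) = 0.039

0.039 Gyr


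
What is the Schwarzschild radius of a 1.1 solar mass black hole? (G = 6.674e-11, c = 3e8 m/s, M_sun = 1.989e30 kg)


M = 1.1 * 1.989e30 kg = 2.1879e+30 kg. rs = 2GM/c^2 = 2 * 6.674e-11 * 2.1879e+30 / (3e8)^2 = 3244.8988

3244.8988 m


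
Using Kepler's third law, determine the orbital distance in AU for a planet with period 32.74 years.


a = P^(2/3) = 32.74^(2/3) = 10.2342

10.2342 AU


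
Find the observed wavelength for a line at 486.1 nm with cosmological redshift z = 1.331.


lam_obs = lam_emit * (1 + z) = 486.1 * (1 + 1.331) = 1133.0991

1133.0991 nm


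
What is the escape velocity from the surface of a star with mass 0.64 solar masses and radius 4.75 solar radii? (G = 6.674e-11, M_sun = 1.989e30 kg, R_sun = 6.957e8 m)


M = 0.64 * 1.989e30 kg = 1.27296e+30 kg; R = 4.75 * 6.957e8 m = 3.304575e+09 m. v_esc = sqrt(2GM/R) = sqrt(2 * 6.674e-11 * 1.27296e+30 / 3.304575e+09) = 226755.4171

226755.4171 m/s


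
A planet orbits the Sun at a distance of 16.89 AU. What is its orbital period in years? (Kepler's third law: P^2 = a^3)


P = a^(3/2) = 16.89^1.5 = 69.4136

69.4136 years


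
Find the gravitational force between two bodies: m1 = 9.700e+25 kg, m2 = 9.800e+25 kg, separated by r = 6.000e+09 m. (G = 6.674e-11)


F = G*m1*m2/r^2 = 6.674e-11 * 9.700e+25 * 9.800e+25 / (6.000e+09)^2 = 6.674e-11 * 9.506e+51 / 3.600e+19 = 1.762e+22

1.762e+22 N


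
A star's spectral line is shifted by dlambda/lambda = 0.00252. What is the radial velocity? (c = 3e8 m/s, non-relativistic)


v = (dlambda/lambda) * c = 0.00252 * 3e8 = 756000.0

756000.0 m/s


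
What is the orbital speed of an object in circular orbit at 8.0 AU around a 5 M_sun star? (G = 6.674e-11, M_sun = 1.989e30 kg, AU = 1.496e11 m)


v = sqrt(GM/r) = sqrt(6.674e-11 * 9.945e+30 / 1.197e+12) = 23549.6634

23549.6634 m/s


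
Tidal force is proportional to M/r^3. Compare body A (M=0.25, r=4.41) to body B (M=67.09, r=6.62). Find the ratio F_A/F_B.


Ratio = (M1/r1^3) / (M2/r2^3) = (0.25/4.41^3) / (67.09/6.62^3) = 0.0126

0.0126
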